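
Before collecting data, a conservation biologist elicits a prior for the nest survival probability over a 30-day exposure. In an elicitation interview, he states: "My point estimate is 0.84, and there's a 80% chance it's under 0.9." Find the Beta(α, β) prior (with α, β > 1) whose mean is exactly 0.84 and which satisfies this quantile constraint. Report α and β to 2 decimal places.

α ≈ 23.02, β ≈ 4.39

With mean 0.84 fixed, write α = 0.84s, β = 0.16s where s = α+β.
Need P(θ < 0.9) = 0.8 under Beta(0.84s, 0.16s). Normal approximation: (q−m)/√(m(1−m)/s) ≈ z_{0.8} = 0.842, so s ≈ 0.84·0.16·(0.842)²/(0.9−0.84)² = 26.4.
At s = 26.4: P(θ<0.9) ≈ 0.794. Adjusting to match 0.8 gives s ≈ 27.41.
So α = 0.84·27.41 ≈ 23.02, β = 0.16·27.41 ≈ 4.39.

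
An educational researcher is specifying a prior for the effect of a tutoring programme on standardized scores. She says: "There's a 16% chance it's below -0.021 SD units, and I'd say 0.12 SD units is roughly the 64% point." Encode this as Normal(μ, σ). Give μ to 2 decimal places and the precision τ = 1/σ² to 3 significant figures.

μ = 0.08, τ = 92.1

For Normal(μ,σ), the p-quantile is μ + z_p·σ. Here z_{0.16} = -0.9945, z_{0.64} = 0.3585.
So -0.021 = μ − 0.9945σ and 0.12 = μ + 0.3585σ.
Subtracting: σ = (0.12 − -0.021)/(0.3585 − (-0.9945)) = 0.10.
Then μ = -0.021 − (-0.9945)·0.10 = 0.08.
Precision τ = 1/σ² = 1/0.1042² = 92.1.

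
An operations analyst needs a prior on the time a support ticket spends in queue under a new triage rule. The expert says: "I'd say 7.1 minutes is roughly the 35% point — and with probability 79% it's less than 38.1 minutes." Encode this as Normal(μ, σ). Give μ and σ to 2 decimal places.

For Normal(μ,σ), the p-quantile is μ + z_p·σ. Here z_{0.35} = -0.3853, z_{0.79} = 0.8064.
So 7.1 = μ − 0.3853σ and 38.1 = μ + 0.8064σ.
Subtracting: σ = (38.1 − 7.1)/(0.8064 − (-0.3853)) = 26.01.
Then μ = 7.1 − (-0.3853)·26.01 = 17.12.

μ = 17.12, σ = 26.01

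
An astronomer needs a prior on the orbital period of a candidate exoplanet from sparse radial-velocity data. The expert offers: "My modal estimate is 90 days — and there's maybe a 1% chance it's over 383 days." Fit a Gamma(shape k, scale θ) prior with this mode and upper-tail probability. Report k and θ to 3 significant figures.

k ≈ 2.96, θ ≈ 45.9

Gamma(k,θ) with k>1 has mode (k−1)θ, so θ = 90/(k−1).
Need P(X < 383) = 0.99 with θ tied to k this way. Start at k = 2, θ = 90: P(X<383) ≈ 0.925.
Too low — raise k to concentrate. Iterating converges to k ≈ 2.96.
Then θ = 90/(2.96−1) ≈ 45.9.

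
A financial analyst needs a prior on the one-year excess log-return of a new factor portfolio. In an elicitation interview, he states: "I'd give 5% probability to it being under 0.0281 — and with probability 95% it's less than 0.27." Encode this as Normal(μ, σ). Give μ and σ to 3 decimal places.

For Normal(μ,σ), the p-quantile is μ + z_p·σ. Here z_{0.05} = -1.645, z_{0.95} = 1.645.
So 0.0281 = μ − 1.645σ and 0.27 = μ + 1.645σ.
Subtracting: σ = (0.27 − 0.0281)/(1.645 − (-1.645)) = 0.074.
Then μ = 0.0281 − (-1.645)·0.074 = 0.149.

μ = 0.149, σ = 0.074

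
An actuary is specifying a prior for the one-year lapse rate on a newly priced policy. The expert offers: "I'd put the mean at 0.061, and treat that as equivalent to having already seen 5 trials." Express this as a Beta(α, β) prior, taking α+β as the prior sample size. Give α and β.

α = 0.305, β = 4.695

Under the effective-sample-size interpretation, Beta(α, β) has prior mean α/(α+β) and prior sample size α+β.
So α+β = 5 and α/(α+β) = 0.061, giving α = 0.061·5 = 0.305 and β = 5 − 0.305 = 4.695.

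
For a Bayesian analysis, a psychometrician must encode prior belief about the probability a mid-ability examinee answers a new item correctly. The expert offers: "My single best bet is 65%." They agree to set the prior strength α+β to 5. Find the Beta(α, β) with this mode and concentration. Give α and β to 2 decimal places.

α = 2.95, β = 2.05

For α,β > 1 the Beta mode is (α−1)/(α+β−2). With α+β = 5, the mode is (α−1)/3.
Set (α−1)/3 = 0.65 → α = 1 + 0.65·3 = 2.95.
β = 5 − α = 2.05.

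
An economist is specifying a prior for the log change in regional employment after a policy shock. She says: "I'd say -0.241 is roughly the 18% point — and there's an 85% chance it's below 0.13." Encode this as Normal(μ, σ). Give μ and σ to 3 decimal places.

μ = -0.067, σ = 0.190

For Normal(μ,σ), the p-quantile is μ + z_p·σ. Here z_{0.18} = -0.9154, z_{0.85} = 1.036.
So -0.241 = μ − 0.9154σ and 0.13 = μ + 1.036σ.
Subtracting: σ = (0.13 − -0.241)/(1.036 − (-0.9154)) = 0.190.
Then μ = -0.241 − (-0.9154)·0.190 = -0.067.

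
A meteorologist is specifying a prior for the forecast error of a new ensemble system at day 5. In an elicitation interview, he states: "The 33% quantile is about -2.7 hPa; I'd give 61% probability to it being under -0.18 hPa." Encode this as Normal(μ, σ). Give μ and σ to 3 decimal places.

μ = -1.159, σ = 3.504

For Normal(μ,σ), the p-quantile is μ + z_p·σ. Here z_{0.33} = -0.4399, z_{0.61} = 0.2793.
So -2.7 = μ − 0.4399σ and -0.18 = μ + 0.2793σ.
Subtracting: σ = (-0.18 − -2.7)/(0.2793 − (-0.4399)) = 3.504.
Then μ = -2.7 − (-0.4399)·3.504 = -1.159.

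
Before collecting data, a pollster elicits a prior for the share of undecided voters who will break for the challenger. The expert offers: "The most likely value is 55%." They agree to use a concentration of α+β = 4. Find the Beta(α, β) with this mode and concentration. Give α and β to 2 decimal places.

For α,β > 1 the Beta mode is (α−1)/(α+β−2). With α+β = 4, the mode is (α−1)/2.
Set (α−1)/2 = 0.55 → α = 1 + 0.55·2 = 2.10.
β = 4 − α = 1.90.

α = 2.10, β = 1.90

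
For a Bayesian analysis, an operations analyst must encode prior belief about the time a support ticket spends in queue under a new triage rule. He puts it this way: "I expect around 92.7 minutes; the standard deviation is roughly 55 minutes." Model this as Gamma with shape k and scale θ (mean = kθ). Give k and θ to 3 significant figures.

For Gamma(k, scale θ): mean = kθ, variance = kθ², so CV = 1/√k.
CV = SD/mean = 55/92.7 = 0.5933, hence k = 1/CV² = 2.84.
Then θ = mean/k = 92.7/2.84 = 32.6.

k ≈ 2.84, θ ≈ 32.6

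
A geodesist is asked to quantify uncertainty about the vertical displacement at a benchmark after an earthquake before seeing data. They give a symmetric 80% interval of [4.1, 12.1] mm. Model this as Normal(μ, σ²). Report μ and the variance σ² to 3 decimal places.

A symmetric 80% interval runs μ ± z·σ with z = 1.282.
Half-width = 4, so σ = 4/1.282 = 3.1212 and σ² = 9.742.
μ is the interval midpoint, 8.100.

μ = 8.100, σ² = 9.742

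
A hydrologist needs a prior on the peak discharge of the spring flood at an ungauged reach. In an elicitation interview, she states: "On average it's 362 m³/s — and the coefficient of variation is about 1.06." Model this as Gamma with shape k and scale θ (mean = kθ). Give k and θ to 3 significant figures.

For Gamma(k, scale θ): mean = kθ, variance = kθ², so CV = 1/√k.
CV = 1.06, hence k = 1/CV² = 0.89.
Then θ = mean/k = 362/0.89 = 407.

k ≈ 0.89, θ ≈ 407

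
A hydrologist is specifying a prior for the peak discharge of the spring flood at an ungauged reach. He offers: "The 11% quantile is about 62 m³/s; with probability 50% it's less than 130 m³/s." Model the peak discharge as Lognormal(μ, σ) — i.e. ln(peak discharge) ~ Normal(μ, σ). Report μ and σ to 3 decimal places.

μ ≈ 4.868, σ ≈ 0.604

If T ~ Lognormal(μ,σ) then ln T ~ Normal(μ,σ), so the p-quantile of ln T is μ + z_p·σ.
ln(62) = 4.127 and ln(130) = 4.868; z_{0.11} = -1.227, z_{0.5} = 0.
σ = (4.868 − 4.127)/(0 − (-1.227)) = 0.604.
μ = 4.127 − (-1.227)·0.604 = 4.868.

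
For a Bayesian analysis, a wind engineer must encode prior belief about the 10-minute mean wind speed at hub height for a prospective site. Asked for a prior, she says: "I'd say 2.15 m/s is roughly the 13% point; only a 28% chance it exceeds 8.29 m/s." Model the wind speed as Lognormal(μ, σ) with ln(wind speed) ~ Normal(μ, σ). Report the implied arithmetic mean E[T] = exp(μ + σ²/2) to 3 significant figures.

If T ~ Lognormal(μ,σ) then ln T ~ Normal(μ,σ), so the p-quantile of ln T is μ + z_p·σ.
ln(2.15) = 0.7655 and ln(8.29) = 2.115; z_{0.13} = -1.126, z_{0.72} = 0.5828.
σ = (2.115 − 0.7655)/(0.5828 − (-1.126)) = 0.790.
μ = 0.7655 − (-1.126)·0.790 = 1.655.
E[T] = exp(μ + σ²/2) = exp(1.655 + 0.3117) = 7.15 m/s.

E[T] ≈ 7.15 m/s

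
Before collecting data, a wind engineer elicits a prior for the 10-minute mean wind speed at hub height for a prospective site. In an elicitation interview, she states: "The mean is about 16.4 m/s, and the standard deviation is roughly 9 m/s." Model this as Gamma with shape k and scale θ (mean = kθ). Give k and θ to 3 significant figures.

k ≈ 3.32, θ ≈ 4.94

For Gamma(k, scale θ): mean = kθ, variance = kθ², so CV = 1/√k.
CV = SD/mean = 9/16.4 = 0.5488, hence k = 1/CV² = 3.32.
Then θ = mean/k = 16.4/3.32 = 4.94.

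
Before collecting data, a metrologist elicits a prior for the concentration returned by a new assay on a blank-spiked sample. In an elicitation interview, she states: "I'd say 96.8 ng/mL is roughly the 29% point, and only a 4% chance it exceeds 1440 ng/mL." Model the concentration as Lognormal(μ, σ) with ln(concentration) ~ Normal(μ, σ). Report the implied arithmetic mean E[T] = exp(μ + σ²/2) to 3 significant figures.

E[T] ≈ 368 ng/mL

If T ~ Lognormal(μ,σ) then ln T ~ Normal(μ,σ), so the p-quantile of ln T is μ + z_p·σ.
ln(96.8) = 4.573 and ln(1440) = 7.272; z_{0.29} = -0.5534, z_{0.96} = 1.751.
σ = (7.272 − 4.573)/(1.751 − (-0.5534)) = 1.172.
μ = 4.573 − (-0.5534)·1.172 = 5.221.
E[T] = exp(μ + σ²/2) = exp(5.221 + 0.6865) = 368 ng/mL.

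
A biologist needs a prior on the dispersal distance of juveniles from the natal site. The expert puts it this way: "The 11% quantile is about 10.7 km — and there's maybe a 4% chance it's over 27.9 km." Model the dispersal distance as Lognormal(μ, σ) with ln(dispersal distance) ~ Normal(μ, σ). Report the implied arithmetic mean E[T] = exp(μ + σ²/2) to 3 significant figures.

If T ~ Lognormal(μ,σ) then ln T ~ Normal(μ,σ), so the p-quantile of ln T is μ + z_p·σ.
ln(10.7) = 2.37 and ln(27.9) = 3.329; z_{0.11} = -1.227, z_{0.96} = 1.751.
σ = (3.329 − 2.37)/(1.751 − (-1.227)) = 0.322.
μ = 2.37 − (-1.227)·0.322 = 2.765.
E[T] = exp(μ + σ²/2) = exp(2.765 + 0.0518) = 16.7 km.

E[T] ≈ 16.7 km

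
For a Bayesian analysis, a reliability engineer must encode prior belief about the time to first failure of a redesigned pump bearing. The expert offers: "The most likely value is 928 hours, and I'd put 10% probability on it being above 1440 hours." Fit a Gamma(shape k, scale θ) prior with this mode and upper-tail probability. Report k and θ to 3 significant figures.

Gamma(k,θ) with k>1 has mode (k−1)θ, so θ = 928/(k−1).
Need P(X < 1440) = 0.9 with θ tied to k this way. Start at k = 2, θ = 928: P(X<1440) ≈ 0.459.
Too low — raise k to concentrate. Iterating converges to k ≈ 10.7.
Then θ = 928/(10.7−1) ≈ 95.8.

k ≈ 10.7, θ ≈ 95.8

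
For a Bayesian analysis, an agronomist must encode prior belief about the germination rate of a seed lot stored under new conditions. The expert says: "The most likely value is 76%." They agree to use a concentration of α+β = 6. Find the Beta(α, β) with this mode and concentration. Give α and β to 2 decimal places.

For α,β > 1 the Beta mode is (α−1)/(α+β−2). With α+β = 6, the mode is (α−1)/4.
Set (α−1)/4 = 0.76 → α = 1 + 0.76·4 = 4.04.
β = 6 − α = 1.96.

α = 4.04, β = 1.96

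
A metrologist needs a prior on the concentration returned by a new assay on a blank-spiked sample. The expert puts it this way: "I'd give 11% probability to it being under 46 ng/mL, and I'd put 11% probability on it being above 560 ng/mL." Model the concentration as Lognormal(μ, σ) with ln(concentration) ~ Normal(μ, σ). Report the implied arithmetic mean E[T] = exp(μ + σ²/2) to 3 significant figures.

E[T] ≈ 270 ng/mL

If T ~ Lognormal(μ,σ) then ln T ~ Normal(μ,σ), so the p-quantile of ln T is μ + z_p·σ.
ln(46) = 3.829 and ln(560) = 6.328; z_{0.11} = -1.227, z_{0.89} = 1.227.
σ = (6.328 − 3.829)/(1.227 − (-1.227)) = 1.019.
μ = 3.829 − (-1.227)·1.019 = 5.078.
E[T] = exp(μ + σ²/2) = exp(5.078 + 0.5190) = 270 ng/mL.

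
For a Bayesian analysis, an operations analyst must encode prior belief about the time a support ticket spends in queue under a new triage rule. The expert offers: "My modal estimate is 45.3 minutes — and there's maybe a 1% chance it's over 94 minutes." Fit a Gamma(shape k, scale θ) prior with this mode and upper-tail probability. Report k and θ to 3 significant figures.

Gamma(k,θ) with k>1 has mode (k−1)θ, so θ = 45.3/(k−1).
Need P(X < 94) = 0.99 with θ tied to k this way. Start at k = 2, θ = 45.3: P(X<94) ≈ 0.614.
Too low — raise k to concentrate. Iterating converges to k ≈ 10.2.
Then θ = 45.3/(10.2−1) ≈ 4.95.

k ≈ 10.2, θ ≈ 4.95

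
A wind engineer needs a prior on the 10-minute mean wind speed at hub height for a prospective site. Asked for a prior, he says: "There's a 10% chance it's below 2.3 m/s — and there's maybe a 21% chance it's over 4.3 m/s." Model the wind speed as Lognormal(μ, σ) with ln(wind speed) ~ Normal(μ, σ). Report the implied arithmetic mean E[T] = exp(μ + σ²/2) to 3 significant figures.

E[T] ≈ 3.53 m/s

If T ~ Lognormal(μ,σ) then ln T ~ Normal(μ,σ), so the p-quantile of ln T is μ + z_p·σ.
ln(2.3) = 0.8329 and ln(4.3) = 1.459; z_{0.1} = -1.282, z_{0.79} = 0.8064.
σ = (1.459 − 0.8329)/(0.8064 − (-1.282)) = 0.300.
μ = 0.8329 − (-1.282)·0.300 = 1.217.
E[T] = exp(μ + σ²/2) = exp(1.217 + 0.0449) = 3.53 m/s.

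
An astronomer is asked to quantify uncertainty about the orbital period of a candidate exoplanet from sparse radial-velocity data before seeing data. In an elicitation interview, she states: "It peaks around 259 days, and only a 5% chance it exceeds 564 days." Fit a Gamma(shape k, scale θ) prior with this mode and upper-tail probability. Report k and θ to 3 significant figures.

Gamma(k,θ) with k>1 has mode (k−1)θ, so θ = 259/(k−1).
Need P(X < 564) = 0.95 with θ tied to k this way. Start at k = 2, θ = 259: P(X<564) ≈ 0.640.
Too low — raise k to concentrate. Iterating converges to k ≈ 5.55.
Then θ = 259/(5.55−1) ≈ 57.

k ≈ 5.55, θ ≈ 57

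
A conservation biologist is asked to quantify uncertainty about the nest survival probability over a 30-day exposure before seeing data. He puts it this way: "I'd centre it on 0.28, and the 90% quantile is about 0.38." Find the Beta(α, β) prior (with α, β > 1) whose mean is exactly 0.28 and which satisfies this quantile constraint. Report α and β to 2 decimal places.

α ≈ 9.65, β ≈ 24.81

With mean 0.28 fixed, write α = 0.28s, β = 0.72s where s = α+β.
Need P(θ < 0.38) = 0.9 under Beta(0.28s, 0.72s). Normal approximation: (q−m)/√(m(1−m)/s) ≈ z_{0.9} = 1.28, so s ≈ 0.28·0.72·(1.28)²/(0.38−0.28)² = 33.1.
At s = 33.1: P(θ<0.38) ≈ 0.896. Adjusting to match 0.9 gives s ≈ 34.45.
So α = 0.28·34.45 ≈ 9.65, β = 0.72·34.45 ≈ 24.81.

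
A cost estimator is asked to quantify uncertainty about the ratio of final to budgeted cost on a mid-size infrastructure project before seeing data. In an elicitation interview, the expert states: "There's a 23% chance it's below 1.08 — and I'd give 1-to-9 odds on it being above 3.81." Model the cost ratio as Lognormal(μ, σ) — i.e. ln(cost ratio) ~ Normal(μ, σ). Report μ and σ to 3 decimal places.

If T ~ Lognormal(μ,σ) then ln T ~ Normal(μ,σ), so the p-quantile of ln T is μ + z_p·σ.
ln(1.08) = 0.07696 and ln(3.81) = 1.338; z_{0.23} = -0.7388, z_{0.9} = 1.282.
σ = (1.338 − 0.07696)/(1.282 − (-0.7388)) = 0.624.
μ = 0.07696 − (-0.7388)·0.624 = 0.538.

μ ≈ 0.538, σ ≈ 0.624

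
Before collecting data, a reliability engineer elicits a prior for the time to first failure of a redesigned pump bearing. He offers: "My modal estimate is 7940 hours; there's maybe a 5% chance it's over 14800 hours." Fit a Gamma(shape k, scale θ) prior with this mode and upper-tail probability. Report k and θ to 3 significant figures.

k ≈ 8.18, θ ≈ 1110

Gamma(k,θ) with k>1 has mode (k−1)θ, so θ = 7940/(k−1).
Need P(X < 14800) = 0.95 with θ tied to k this way. Start at k = 2, θ = 7940: P(X<14800) ≈ 0.556.
Too low — raise k to concentrate. Iterating converges to k ≈ 8.18.
Then θ = 7940/(8.18−1) ≈ 1110.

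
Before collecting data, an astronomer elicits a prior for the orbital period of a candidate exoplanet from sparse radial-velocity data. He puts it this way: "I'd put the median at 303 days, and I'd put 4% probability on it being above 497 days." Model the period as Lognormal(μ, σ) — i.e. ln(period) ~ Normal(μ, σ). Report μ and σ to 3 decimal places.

μ ≈ 5.714, σ ≈ 0.283

If T ~ Lognormal(μ,σ) then ln T ~ Normal(μ,σ), so the p-quantile of ln T is μ + z_p·σ.
ln(303) = 5.714 and ln(497) = 6.209; z_{0.5} = 0, z_{0.96} = 1.751.
σ = (6.209 − 5.714)/(1.751 − (0)) = 0.283.
μ = 5.714 − (0)·0.283 = 5.714.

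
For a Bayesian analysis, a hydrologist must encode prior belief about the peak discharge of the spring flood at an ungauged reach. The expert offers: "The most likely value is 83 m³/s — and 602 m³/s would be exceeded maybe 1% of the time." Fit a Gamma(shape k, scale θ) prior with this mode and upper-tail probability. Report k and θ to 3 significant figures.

k ≈ 1.89, θ ≈ 93.7

Gamma(k,θ) with k>1 has mode (k−1)θ, so θ = 83/(k−1).
Need P(X < 602) = 0.99 with θ tied to k this way. Start at k = 2, θ = 83: P(X<602) ≈ 0.994.
Too high — lower k to spread out. Iterating converges to k ≈ 1.89.
Then θ = 83/(1.89−1) ≈ 93.7.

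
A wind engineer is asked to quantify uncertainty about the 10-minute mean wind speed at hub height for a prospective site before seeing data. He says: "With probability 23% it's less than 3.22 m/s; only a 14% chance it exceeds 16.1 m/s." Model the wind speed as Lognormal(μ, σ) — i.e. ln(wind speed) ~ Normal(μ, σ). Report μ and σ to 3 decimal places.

μ ≈ 1.823, σ ≈ 0.885

If T ~ Lognormal(μ,σ) then ln T ~ Normal(μ,σ), so the p-quantile of ln T is μ + z_p·σ.
ln(3.22) = 1.169 and ln(16.1) = 2.779; z_{0.23} = -0.7388, z_{0.86} = 1.08.
σ = (2.779 − 1.169)/(1.08 − (-0.7388)) = 0.885.
μ = 1.169 − (-0.7388)·0.885 = 1.823.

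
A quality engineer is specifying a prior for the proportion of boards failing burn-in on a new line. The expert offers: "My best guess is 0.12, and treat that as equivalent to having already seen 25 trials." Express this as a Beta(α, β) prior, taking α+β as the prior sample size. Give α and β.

Under the effective-sample-size interpretation, Beta(α, β) has prior mean α/(α+β) and prior sample size α+β.
So α+β = 25 and α/(α+β) = 0.12, giving α = 0.12·25 = 3 and β = 25 − 3 = 22.

α = 3, β = 22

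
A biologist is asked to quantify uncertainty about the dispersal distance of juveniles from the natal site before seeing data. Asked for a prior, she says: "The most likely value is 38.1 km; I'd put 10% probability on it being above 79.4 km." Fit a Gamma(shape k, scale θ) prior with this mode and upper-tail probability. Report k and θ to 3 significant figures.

k ≈ 4.56, θ ≈ 10.7

Gamma(k,θ) with k>1 has mode (k−1)θ, so θ = 38.1/(k−1).
Need P(X < 79.4) = 0.9 with θ tied to k this way. Start at k = 2, θ = 38.1: P(X<79.4) ≈ 0.616.
Too low — raise k to concentrate. Iterating converges to k ≈ 4.56.
Then θ = 38.1/(4.56−1) ≈ 10.7.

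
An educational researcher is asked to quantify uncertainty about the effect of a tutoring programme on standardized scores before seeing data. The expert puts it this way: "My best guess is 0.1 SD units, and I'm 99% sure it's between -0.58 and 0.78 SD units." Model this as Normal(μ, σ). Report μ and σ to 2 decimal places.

A symmetric 99% interval runs μ ± z·σ with z = 2.576.
Half-width = 0.68, so σ = 0.68/2.576 = 0.26.
μ is the stated best guess, 0.10.

μ = 0.10, σ = 0.26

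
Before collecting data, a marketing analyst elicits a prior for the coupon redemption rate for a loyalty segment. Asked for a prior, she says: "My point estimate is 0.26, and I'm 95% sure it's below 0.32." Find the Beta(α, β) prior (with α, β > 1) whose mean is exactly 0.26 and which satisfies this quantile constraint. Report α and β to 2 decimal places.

α ≈ 39.65, β ≈ 112.85

With mean 0.26 fixed, write α = 0.26s, β = 0.74s where s = α+β.
Need P(θ < 0.32) = 0.95 under Beta(0.26s, 0.74s). Normal approximation: (q−m)/√(m(1−m)/s) ≈ z_{0.95} = 1.64, so s ≈ 0.26·0.74·(1.64)²/(0.32−0.26)² = 144.6.
At s = 144.6: P(θ<0.32) ≈ 0.946. Adjusting to match 0.95 gives s ≈ 152.51.
So α = 0.26·152.51 ≈ 39.65, β = 0.74·152.51 ≈ 112.85.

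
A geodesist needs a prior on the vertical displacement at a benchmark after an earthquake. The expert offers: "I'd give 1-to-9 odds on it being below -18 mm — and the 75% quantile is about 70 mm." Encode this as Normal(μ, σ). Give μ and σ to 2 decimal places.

The p-quantile of Normal(μ,σ) is μ + z_p·σ, with z_{0.1} = -1.282 and z_{0.75} = 0.6745.
Eliminate σ: μ = (z₂·x₁ − z₁·x₂)/(z₂ − z₁) = (0.6745·-18 − (-1.282)·70)/1.956 = 39.66.
Then σ = (x₂ − x₁)/(z₂ − z₁) = (70 − -18)/1.956 = 44.99.

μ = 39.66, σ = 44.99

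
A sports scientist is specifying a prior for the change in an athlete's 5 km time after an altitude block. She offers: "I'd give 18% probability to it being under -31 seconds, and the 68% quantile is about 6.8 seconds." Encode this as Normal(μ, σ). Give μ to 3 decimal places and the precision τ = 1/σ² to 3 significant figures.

μ = -5.983, τ = 0.00134

The p-quantile of Normal(μ,σ) is μ + z_p·σ, with z_{0.18} = -0.9154 and z_{0.68} = 0.4677.
Eliminate σ: μ = (z₂·x₁ − z₁·x₂)/(z₂ − z₁) = (0.4677·-31 − (-0.9154)·6.8)/1.383 = -5.983.
Then σ = (x₂ − x₁)/(z₂ − z₁) = (6.8 − -31)/1.383 = 27.331.
Precision τ = 1/σ² = 1/27.33² = 0.00134.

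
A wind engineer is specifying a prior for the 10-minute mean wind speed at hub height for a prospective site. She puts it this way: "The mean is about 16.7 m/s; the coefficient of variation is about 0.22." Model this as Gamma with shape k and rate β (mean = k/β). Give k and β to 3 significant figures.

k ≈ 20.7, β ≈ 1.24

For Gamma(k, rate β): mean = k/β, variance = k/β², so CV = 1/√k.
CV = 0.22, hence k = 1/CV² = 20.7.
Then β = k/mean = 20.7/16.7 = 1.24.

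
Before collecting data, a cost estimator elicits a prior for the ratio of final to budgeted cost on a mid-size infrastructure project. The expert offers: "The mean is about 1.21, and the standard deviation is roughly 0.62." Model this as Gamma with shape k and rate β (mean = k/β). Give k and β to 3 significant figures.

For Gamma(k, rate β): mean = k/β, variance = k/β², so CV = 1/√k.
CV = SD/mean = 0.62/1.21 = 0.5124, hence k = 1/CV² = 3.81.
Then β = k/mean = 3.81/1.21 = 3.15.

k ≈ 3.81, β ≈ 3.15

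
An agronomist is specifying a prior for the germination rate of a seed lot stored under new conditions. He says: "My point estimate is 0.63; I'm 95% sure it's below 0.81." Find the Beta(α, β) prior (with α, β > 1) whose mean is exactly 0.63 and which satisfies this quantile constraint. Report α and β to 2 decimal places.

α ≈ 10.49, β ≈ 6.16

With mean 0.63 fixed, write α = 0.63s, β = 0.37s where s = α+β.
Need P(θ < 0.81) = 0.95 under Beta(0.63s, 0.37s). Normal approximation: (q−m)/√(m(1−m)/s) ≈ z_{0.95} = 1.64, so s ≈ 0.63·0.37·(1.64)²/(0.81−0.63)² = 19.5.
At s = 19.5: P(θ<0.81) ≈ 0.963. Adjusting to match 0.95 gives s ≈ 16.65.
So α = 0.63·16.65 ≈ 10.49, β = 0.37·16.65 ≈ 6.16.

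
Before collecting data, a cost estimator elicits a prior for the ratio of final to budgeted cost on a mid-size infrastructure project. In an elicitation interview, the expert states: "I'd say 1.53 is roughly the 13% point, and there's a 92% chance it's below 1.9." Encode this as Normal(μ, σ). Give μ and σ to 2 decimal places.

μ = 1.69, σ = 0.15

For Normal(μ,σ), the p-quantile is μ + z_p·σ. Here z_{0.13} = -1.126, z_{0.92} = 1.405.
So 1.53 = μ − 1.126σ and 1.9 = μ + 1.405σ.
Subtracting: σ = (1.9 − 1.53)/(1.405 − (-1.126)) = 0.15.
Then μ = 1.53 − (-1.126)·0.15 = 1.69.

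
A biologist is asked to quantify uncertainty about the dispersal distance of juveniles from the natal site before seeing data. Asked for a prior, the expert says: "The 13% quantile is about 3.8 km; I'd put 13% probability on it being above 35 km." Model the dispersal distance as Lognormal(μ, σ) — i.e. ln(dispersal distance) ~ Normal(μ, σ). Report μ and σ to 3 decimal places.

If T ~ Lognormal(μ,σ) then ln T ~ Normal(μ,σ), so the p-quantile of ln T is μ + z_p·σ.
ln(3.8) = 1.335 and ln(35) = 3.555; z_{0.13} = -1.126, z_{0.87} = 1.126.
σ = (3.555 − 1.335)/(1.126 − (-1.126)) = 0.986.
μ = 1.335 − (-1.126)·0.986 = 2.445.

μ ≈ 2.445, σ ≈ 0.986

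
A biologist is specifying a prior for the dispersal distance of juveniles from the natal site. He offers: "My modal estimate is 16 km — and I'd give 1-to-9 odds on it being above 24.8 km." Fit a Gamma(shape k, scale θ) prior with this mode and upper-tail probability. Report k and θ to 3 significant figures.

k ≈ 10.7, θ ≈ 1.64

Gamma(k,θ) with k>1 has mode (k−1)θ, so θ = 16/(k−1).
Need P(X < 24.8) = 0.9 with θ tied to k this way. Start at k = 2, θ = 16: P(X<24.8) ≈ 0.459.
Too low — raise k to concentrate. Iterating converges to k ≈ 10.7.
Then θ = 16/(10.7−1) ≈ 1.64.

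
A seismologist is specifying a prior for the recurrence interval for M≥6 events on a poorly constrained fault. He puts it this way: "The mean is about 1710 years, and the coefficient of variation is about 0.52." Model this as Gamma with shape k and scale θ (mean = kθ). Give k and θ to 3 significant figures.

For Gamma(k, scale θ): mean = kθ, variance = kθ², so CV = 1/√k.
CV = 0.52, hence k = 1/CV² = 3.7.
Then θ = mean/k = 1710/3.7 = 462.

k ≈ 3.7, θ ≈ 462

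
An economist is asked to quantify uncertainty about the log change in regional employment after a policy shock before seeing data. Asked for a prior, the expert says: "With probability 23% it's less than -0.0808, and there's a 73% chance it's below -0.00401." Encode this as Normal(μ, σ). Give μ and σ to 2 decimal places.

μ = -0.04, σ = 0.06

The p-quantile of Normal(μ,σ) is μ + z_p·σ, with z_{0.23} = -0.7388 and z_{0.73} = 0.6128.
Eliminate σ: μ = (z₂·x₁ − z₁·x₂)/(z₂ − z₁) = (0.6128·-0.0808 − (-0.7388)·-0.00401)/1.352 = -0.04.
Then σ = (x₂ − x₁)/(z₂ − z₁) = (-0.00401 − -0.0808)/1.352 = 0.06.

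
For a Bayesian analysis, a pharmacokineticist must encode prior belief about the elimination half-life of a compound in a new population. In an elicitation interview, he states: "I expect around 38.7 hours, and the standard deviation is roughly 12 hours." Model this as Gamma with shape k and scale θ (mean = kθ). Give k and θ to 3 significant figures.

k ≈ 10.4, θ ≈ 3.72

For Gamma(k, scale θ): mean = kθ, variance = kθ², so CV = 1/√k.
CV = SD/mean = 12/38.7 = 0.3101, hence k = 1/CV² = 10.4.
Then θ = mean/k = 38.7/10.4 = 3.72.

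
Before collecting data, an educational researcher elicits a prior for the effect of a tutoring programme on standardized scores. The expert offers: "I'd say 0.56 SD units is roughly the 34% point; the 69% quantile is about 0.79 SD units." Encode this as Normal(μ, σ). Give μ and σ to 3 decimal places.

For Normal(μ,σ), the p-quantile is μ + z_p·σ. Here z_{0.34} = -0.4125, z_{0.69} = 0.4959.
So 0.56 = μ − 0.4125σ and 0.79 = μ + 0.4959σ.
Subtracting: σ = (0.79 − 0.56)/(0.4959 − (-0.4125)) = 0.253.
Then μ = 0.56 − (-0.4125)·0.253 = 0.664.

μ = 0.664, σ = 0.253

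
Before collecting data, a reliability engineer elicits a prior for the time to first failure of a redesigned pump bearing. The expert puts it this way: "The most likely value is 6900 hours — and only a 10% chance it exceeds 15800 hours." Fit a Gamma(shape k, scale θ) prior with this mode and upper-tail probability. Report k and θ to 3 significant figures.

k ≈ 3.8, θ ≈ 2460

Gamma(k,θ) with k>1 has mode (k−1)θ, so θ = 6900/(k−1).
Need P(X < 15800) = 0.9 with θ tied to k this way. Start at k = 2, θ = 6900: P(X<15800) ≈ 0.667.
Too low — raise k to concentrate. Iterating converges to k ≈ 3.8.
Then θ = 6900/(3.8−1) ≈ 2460.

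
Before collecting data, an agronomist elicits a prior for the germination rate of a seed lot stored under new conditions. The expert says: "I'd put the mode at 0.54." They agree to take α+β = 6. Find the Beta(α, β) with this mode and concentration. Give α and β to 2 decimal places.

For α,β > 1 the Beta mode is (α−1)/(α+β−2). With α+β = 6, the mode is (α−1)/4.
Set (α−1)/4 = 0.54 → α = 1 + 0.54·4 = 3.16.
β = 6 − α = 2.84.

α = 3.16, β = 2.84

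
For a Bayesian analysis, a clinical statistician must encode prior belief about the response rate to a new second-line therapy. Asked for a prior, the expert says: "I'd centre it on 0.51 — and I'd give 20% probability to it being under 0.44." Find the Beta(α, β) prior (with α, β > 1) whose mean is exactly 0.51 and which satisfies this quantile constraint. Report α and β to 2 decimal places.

With mean 0.51 fixed, write α = 0.51s, β = 0.49s where s = α+β.
Need P(θ < 0.44) = 0.2 under Beta(0.51s, 0.49s). Normal approximation: (q−m)/√(m(1−m)/s) ≈ z_{0.2} = -0.842, so s ≈ 0.51·0.49·(-0.842)²/(0.44−0.51)² = 36.1.
At s = 36.1: P(θ<0.44) ≈ 0.200. Adjusting to match 0.2 gives s ≈ 36.21.
So α = 0.51·36.21 ≈ 18.47, β = 0.49·36.21 ≈ 17.74.

α ≈ 18.47, β ≈ 17.74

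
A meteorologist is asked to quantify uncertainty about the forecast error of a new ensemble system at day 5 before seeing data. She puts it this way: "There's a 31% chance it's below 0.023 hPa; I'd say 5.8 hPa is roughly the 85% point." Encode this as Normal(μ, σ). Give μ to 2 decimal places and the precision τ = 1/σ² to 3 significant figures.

μ = 1.89, τ = 0.0704

The p-quantile of Normal(μ,σ) is μ + z_p·σ, with z_{0.31} = -0.4959 and z_{0.85} = 1.036.
Eliminate σ: μ = (z₂·x₁ − z₁·x₂)/(z₂ − z₁) = (1.036·0.023 − (-0.4959)·5.8)/1.532 = 1.89.
Then σ = (x₂ − x₁)/(z₂ − z₁) = (5.8 − 0.023)/1.532 = 3.77.
Precision τ = 1/σ² = 1/3.77² = 0.0704.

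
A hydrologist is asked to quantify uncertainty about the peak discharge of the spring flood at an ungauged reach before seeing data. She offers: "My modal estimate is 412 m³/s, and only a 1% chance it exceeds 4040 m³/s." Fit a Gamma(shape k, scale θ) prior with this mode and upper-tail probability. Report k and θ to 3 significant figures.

k ≈ 1.6, θ ≈ 688

Gamma(k,θ) with k>1 has mode (k−1)θ, so θ = 412/(k−1).
Need P(X < 4040) = 0.99 with θ tied to k this way. Start at k = 2, θ = 412: P(X<4040) ≈ 0.999.
Too high — lower k to spread out. Iterating converges to k ≈ 1.6.
Then θ = 412/(1.6−1) ≈ 688.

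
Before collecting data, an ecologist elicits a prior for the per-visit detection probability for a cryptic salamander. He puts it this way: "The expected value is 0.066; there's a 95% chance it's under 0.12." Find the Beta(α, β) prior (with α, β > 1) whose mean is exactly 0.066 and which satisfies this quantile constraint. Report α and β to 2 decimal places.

α ≈ 4.71, β ≈ 66.62

With mean 0.066 fixed, write α = 0.066s, β = 0.934s where s = α+β.
Need P(θ < 0.12) = 0.95 under Beta(0.066s, 0.934s). Normal approximation: (q−m)/√(m(1−m)/s) ≈ z_{0.95} = 1.64, so s ≈ 0.066·0.934·(1.64)²/(0.12−0.066)² = 57.2.
At s = 57.2: P(θ<0.12) ≈ 0.933. Adjusting to match 0.95 gives s ≈ 71.33.
So α = 0.066·71.33 ≈ 4.71, β = 0.934·71.33 ≈ 66.62.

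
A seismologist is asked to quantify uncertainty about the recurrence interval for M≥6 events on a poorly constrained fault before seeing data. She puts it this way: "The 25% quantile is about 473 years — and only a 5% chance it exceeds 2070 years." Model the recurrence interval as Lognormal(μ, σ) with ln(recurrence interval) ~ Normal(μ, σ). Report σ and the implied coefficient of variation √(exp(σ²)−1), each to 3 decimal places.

If T ~ Lognormal(μ,σ) then ln T ~ Normal(μ,σ), so the p-quantile of ln T is μ + z_p·σ.
ln(473) = 6.159 and ln(2070) = 7.635; z_{0.25} = -0.6745, z_{0.95} = 1.645.
σ = (7.635 − 6.159)/(1.645 − (-0.6745)) = 0.636.
μ = 6.159 − (-0.6745)·0.636 = 6.588.
CV = √(exp(σ²)−1) = √(exp(0.4051)−1) = 0.707.

σ ≈ 0.636, CV ≈ 0.707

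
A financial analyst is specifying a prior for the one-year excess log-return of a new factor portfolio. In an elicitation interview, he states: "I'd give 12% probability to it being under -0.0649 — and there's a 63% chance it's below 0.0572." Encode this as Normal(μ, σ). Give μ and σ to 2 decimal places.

μ = 0.03, σ = 0.08

For Normal(μ,σ), the p-quantile is μ + z_p·σ. Here z_{0.12} = -1.175, z_{0.63} = 0.3319.
So -0.0649 = μ − 1.175σ and 0.0572 = μ + 0.3319σ.
Subtracting: σ = (0.0572 − -0.0649)/(0.3319 − (-1.175)) = 0.08.
Then μ = -0.0649 − (-1.175)·0.08 = 0.03.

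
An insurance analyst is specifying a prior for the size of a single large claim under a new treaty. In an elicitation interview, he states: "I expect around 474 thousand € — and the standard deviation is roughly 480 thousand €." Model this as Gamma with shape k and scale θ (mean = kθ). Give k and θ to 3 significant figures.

k ≈ 0.975, θ ≈ 486

For Gamma(k, scale θ): mean = kθ, variance = kθ², so CV = 1/√k.
CV = SD/mean = 480/474 = 1.013, hence k = 1/CV² = 0.975.
Then θ = mean/k = 474/0.975 = 486.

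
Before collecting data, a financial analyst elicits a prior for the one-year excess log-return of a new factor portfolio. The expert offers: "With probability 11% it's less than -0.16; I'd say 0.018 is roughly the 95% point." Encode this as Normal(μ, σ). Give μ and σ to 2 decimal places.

μ = -0.08, σ = 0.06

For Normal(μ,σ), the p-quantile is μ + z_p·σ. Here z_{0.11} = -1.227, z_{0.95} = 1.645.
So -0.16 = μ − 1.227σ and 0.018 = μ + 1.645σ.
Subtracting: σ = (0.018 − -0.16)/(1.645 − (-1.227)) = 0.06.
Then μ = -0.16 − (-1.227)·0.06 = -0.08.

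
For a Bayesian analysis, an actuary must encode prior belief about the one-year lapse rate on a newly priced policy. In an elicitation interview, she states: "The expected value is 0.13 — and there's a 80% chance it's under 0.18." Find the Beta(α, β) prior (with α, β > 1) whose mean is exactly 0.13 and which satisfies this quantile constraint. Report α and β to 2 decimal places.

With mean 0.13 fixed, write α = 0.13s, β = 0.87s where s = α+β.
Need P(θ < 0.18) = 0.8 under Beta(0.13s, 0.87s). Normal approximation: (q−m)/√(m(1−m)/s) ≈ z_{0.8} = 0.842, so s ≈ 0.13·0.87·(0.842)²/(0.18−0.13)² = 32.0.
At s = 32.0: P(θ<0.18) ≈ 0.813. Adjusting to match 0.8 gives s ≈ 27.45.
So α = 0.13·27.45 ≈ 3.57, β = 0.87·27.45 ≈ 23.88.

α ≈ 3.57, β ≈ 23.88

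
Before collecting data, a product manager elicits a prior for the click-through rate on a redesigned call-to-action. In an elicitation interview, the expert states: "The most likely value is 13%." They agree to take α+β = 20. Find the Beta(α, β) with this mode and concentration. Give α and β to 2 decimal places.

α = 3.34, β = 16.66

For α,β > 1 the Beta mode is (α−1)/(α+β−2). With α+β = 20, the mode is (α−1)/18.
Set (α−1)/18 = 0.13 → α = 1 + 0.13·18 = 3.34.
β = 20 − α = 16.66.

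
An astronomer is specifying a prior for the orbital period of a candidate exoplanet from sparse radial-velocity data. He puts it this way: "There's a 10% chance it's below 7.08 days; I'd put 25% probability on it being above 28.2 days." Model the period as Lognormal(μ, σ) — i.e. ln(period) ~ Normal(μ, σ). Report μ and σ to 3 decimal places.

If T ~ Lognormal(μ,σ) then ln T ~ Normal(μ,σ), so the p-quantile of ln T is μ + z_p·σ.
ln(7.08) = 1.957 and ln(28.2) = 3.339; z_{0.1} = -1.282, z_{0.75} = 0.6745.
σ = (3.339 − 1.957)/(0.6745 − (-1.282)) = 0.707.
μ = 1.957 − (-1.282)·0.707 = 2.863.

μ ≈ 2.863, σ ≈ 0.707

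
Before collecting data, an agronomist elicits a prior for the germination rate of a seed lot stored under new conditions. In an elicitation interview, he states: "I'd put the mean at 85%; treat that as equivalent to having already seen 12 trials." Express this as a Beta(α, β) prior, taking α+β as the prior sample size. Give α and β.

α = 10.2, β = 1.8

Under the effective-sample-size interpretation, Beta(α, β) has prior mean α/(α+β) and prior sample size α+β.
So α+β = 12 and α/(α+β) = 0.85, giving α = 0.85·12 = 10.2 and β = 12 − 10.2 = 1.8.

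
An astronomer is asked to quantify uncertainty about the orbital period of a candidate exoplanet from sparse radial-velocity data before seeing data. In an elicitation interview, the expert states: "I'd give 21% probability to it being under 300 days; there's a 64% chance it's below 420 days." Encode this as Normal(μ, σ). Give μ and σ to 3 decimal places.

For Normal(μ,σ), the p-quantile is μ + z_p·σ. Here z_{0.21} = -0.8064, z_{0.64} = 0.3585.
So 300 = μ − 0.8064σ and 420 = μ + 0.3585σ.
Subtracting: σ = (420 − 300)/(0.3585 − (-0.8064)) = 103.015.
Then μ = 300 − (-0.8064)·103.015 = 383.073.

μ = 383.073, σ = 103.015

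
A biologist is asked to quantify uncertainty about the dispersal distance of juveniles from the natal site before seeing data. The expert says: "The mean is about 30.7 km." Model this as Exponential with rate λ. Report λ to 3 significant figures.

λ ≈ 0.0326

Exponential mean = 1/λ, so λ = 1/30.7 = 0.0326.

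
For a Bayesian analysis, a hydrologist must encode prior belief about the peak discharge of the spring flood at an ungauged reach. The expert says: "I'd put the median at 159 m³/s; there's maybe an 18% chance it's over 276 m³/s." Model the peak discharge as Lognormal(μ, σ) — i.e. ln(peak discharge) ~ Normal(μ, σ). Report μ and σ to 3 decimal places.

If T ~ Lognormal(μ,σ) then ln T ~ Normal(μ,σ), so the p-quantile of ln T is μ + z_p·σ.
ln(159) = 5.069 and ln(276) = 5.62; z_{0.5} = 0, z_{0.82} = 0.9154.
σ = (5.62 − 5.069)/(0.9154 − (0)) = 0.602.
μ = 5.069 − (0)·0.602 = 5.069.

μ ≈ 5.069, σ ≈ 0.602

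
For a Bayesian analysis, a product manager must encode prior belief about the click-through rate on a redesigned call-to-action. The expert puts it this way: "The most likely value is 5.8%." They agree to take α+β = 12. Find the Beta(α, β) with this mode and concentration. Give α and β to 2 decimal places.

α = 1.58, β = 10.42

For α,β > 1 the Beta mode is (α−1)/(α+β−2). With α+β = 12, the mode is (α−1)/10.
Set (α−1)/10 = 0.058 → α = 1 + 0.058·10 = 1.58.
β = 12 − α = 10.42.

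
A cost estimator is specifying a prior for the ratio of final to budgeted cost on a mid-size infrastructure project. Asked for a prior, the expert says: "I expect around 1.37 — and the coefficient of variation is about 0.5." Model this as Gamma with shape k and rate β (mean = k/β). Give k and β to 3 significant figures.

For Gamma(k, rate β): mean = k/β, variance = k/β², so CV = 1/√k.
CV = 0.5, hence k = 1/CV² = 4.
Then β = k/mean = 4/1.37 = 2.92.

k ≈ 4, β ≈ 2.92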